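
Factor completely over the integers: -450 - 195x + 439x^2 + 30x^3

(5x - 6)(6x + 5)(x + 15)

Trying the rational-root candidates, x = 6/5 is a root, giving the factor (5x - 6) and quotient 6x^2 + 95x + 75.
The remaining quadratic factors as (x + 15)(6x + 5).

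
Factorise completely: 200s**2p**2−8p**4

Every term has a factor of 8p**2. Then 25s**2−p**2 = (5s)² − (p)².

8p**2(5s−p)(5s+p)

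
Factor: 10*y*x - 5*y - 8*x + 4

Group as (10*y*x - 5*y) + (-8*x + 4) = 5*y*(2*x - 1) - 4*(2*x - 1).
Both groups share the factor (2*x - 1).

(2*x - 1)*(5*y - 4)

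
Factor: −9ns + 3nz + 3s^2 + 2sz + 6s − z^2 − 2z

−(3n − s − z − 2)(3s − z)

Group: −3s(3n − s − z − 2) + z(3n − s − z − 2); both groups contain (3n − s − z − 2).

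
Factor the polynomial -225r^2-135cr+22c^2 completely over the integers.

(11c+15r)(2c-15r)

Group: 11c(2c-15r) + 15r(2c-15r); both groups contain (2c-15r).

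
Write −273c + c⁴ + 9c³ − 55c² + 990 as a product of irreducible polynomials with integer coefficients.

(c + 11)(c + 6)(c − 3)(c − 5)

By the rational root theorem, c = 3 is a root, giving the factor (c − 3) and quotient c³ + 12c² − 19c − 330.
Then c = −6 is a root, giving the factor (c + 6) and quotient c² + 6c − 55.
The remaining quadratic factors as (c + 11)(c − 5).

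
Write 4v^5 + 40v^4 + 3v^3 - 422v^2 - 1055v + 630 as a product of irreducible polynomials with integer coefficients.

(2v - 1)(2v - 7)(v + 9)(v^2 + 5v + 10)

Testing divisors of the constant over divisors of the leading coefficient, v = 1/2 is a root, so (2v - 1) is a factor; dividing leaves 2v^4 + 21v^3 + 12v^2 - 205v - 630.
Then v = -9 is a root, so (v + 9) divides it; the quotient is 2v^3 + 3v^2 - 15v - 70.
Continuing, v = 7/2 is a root, so (2v - 7) divides it; the quotient is v^2 + 5v + 10.
The quadratic v^2 + 5v + 10 has discriminant -15 < 0 and is irreducible over ℤ.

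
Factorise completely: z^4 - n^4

(z)⁴ − (n)⁴ = ((z)² − (n)²)((z)² + (n)²); the first factor splits again, the second (z^2 + n^2) is irreducible.

(z - n)(z + n)(z^2 + n^2)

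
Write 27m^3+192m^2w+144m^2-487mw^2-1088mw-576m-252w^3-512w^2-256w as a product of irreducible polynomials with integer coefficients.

Group: 9m(3m^2+20mw+16m-63w^2-128w-64) + 4w(3m^2+20mw+16m-63w^2-128w-64); both groups contain (3m^2+20mw+16m-63w^2-128w-64), so (9m+4w) is a factor with cofactor 3m^2+20mw+16m-63w^2-128w-64.
The cofactor groups again: 3m^2+20mw+16m-63w^2-128w-64 = m(3m-7w-8) + (9w+8)(3m-7w-8); both groups contain (3m-7w-8), giving (m+9w+8)(3m-7w-8).

(3m-7w-8)(9m+4w)(m+9w+8)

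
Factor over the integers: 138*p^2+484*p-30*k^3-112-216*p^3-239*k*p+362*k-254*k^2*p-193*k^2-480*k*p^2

Group: 6*k*(-5*k^2-39*k*p-38*k-54*p^2-60*p+16) + (4*p-7)*(-5*k^2-39*k*p-38*k-54*p^2-60*p+16); both groups contain (-5*k^2-39*k*p-38*k-54*p^2-60*p+16), so (6*k+4*p-7) is a factor with cofactor -5*k^2-39*k*p-38*k-54*p^2-60*p+16.
The cofactor groups again: -5*k^2-39*k*p-38*k-54*p^2-60*p+16 = -k*(5*k+9*p-2) + (-6*p-8)*(5*k+9*p-2); both groups contain (5*k+9*p-2), giving -(k+6*p+8)*(5*k+9*p-2).

-(5*k+9*p-2)*(6*k+4*p-7)*(k+6*p+8)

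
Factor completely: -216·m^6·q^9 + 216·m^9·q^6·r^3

216·m^6·q^6·(m·r - q)·(m^2·r^2 + m·q·r + q^2)

Factor out 216·m^6·q^6 first: what remains is m^3·r^3 - q^3.
Recognize a difference of cubes with the parts m·r and q.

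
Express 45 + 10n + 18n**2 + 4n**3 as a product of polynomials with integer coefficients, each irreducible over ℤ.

(2n + 9)(2n**2 + 5)

Group as (4n**3 + 10n) + (18n**2 + 45) = 2n(2n**2 + 5) + 9(2n**2 + 5).
Both groups share the factor (2n**2 + 5).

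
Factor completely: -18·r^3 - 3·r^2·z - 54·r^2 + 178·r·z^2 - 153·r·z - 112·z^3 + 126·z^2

-(2·r + 7·z)·(3·r - 2·z)·(3·r - 8·z + 9)

Group: 3·r·(-6·r^2 - 5·r·z - 18·r + 56·z^2 - 63·z) - 2·z·(-6·r^2 - 5·r·z - 18·r + 56·z^2 - 63·z); both groups contain (-6·r^2 - 5·r·z - 18·r + 56·z^2 - 63·z), so (3·r - 2·z) is a factor with cofactor -6·r^2 - 5·r·z - 18·r + 56·z^2 - 63·z.
The cofactor groups again: -6·r^2 - 5·r·z - 18·r + 56·z^2 - 63·z = -3·r·(2·r + 7·z) + (8·z - 9)·(2·r + 7·z); both groups contain (2·r + 7·z), giving -(3·r - 8·z + 9)·(2·r + 7·z).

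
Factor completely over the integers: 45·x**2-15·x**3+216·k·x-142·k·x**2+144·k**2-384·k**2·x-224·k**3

-(14·k+3·x-9)·(4·k+5·x)·(4·k+x)

Group: 4·k·(-56·k**2-26·k·x+36·k-3·x**2+9·x) + 5·x·(-56·k**2-26·k·x+36·k-3·x**2+9·x); both groups contain (-56·k**2-26·k·x+36·k-3·x**2+9·x), so (4·k+5·x) is a factor with cofactor -56·k**2-26·k·x+36·k-3·x**2+9·x.
The cofactor groups again: -56·k**2-26·k·x+36·k-3·x**2+9·x = -14·k·(4·k+x) + (-3·x+9)·(4·k+x); both groups contain (4·k+x), giving -(14·k+3·x-9)·(4·k+x).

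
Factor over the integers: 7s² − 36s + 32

Need a pair with product 7·32 = 224 and sum −36: that's −28 and −8.
Split the middle term: 7s² − 28s − 8s + 32 = 7s(s − 4) − 8(s − 4).

(7s − 8)(s − 4)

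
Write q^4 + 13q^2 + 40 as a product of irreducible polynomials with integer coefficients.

Substitute u = q^2 to get a quadratic in u, then factor.
q^2 + 5 is irreducible over ℤ (always positive, so no real roots).
q^2 + 8 is irreducible over ℤ (always positive, so no real roots).

(q^2 + 5)(q^2 + 8)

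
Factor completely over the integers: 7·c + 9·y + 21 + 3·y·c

Group as (3·y·c + 9·y) + (7·c + 21) = 3·y·(c + 3) + 7·(c + 3).
Both groups share the factor (c + 3).

(3·y + 7)·(c + 3)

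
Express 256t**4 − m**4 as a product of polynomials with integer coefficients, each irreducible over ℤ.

(4t − m)(4t + m)(16t**2 + m**2)

(4t)⁴ − (m)⁴ = ((4t)² − (m)²)((4t)² + (m)²); the first factor splits again, the second (16t**2 + m**2) is irreducible.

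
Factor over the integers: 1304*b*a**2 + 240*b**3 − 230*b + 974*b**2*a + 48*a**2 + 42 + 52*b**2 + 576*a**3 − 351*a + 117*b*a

(5*b + 8*a − 1)*(6*b + 8*a + 7)*(8*b + 9*a − 6)

Group: 5*b*(48*b**2 + 118*b*a + 20*b + 72*a**2 + 15*a − 42) + (8*a − 1)*(48*b**2 + 118*b*a + 20*b + 72*a**2 + 15*a − 42); both groups contain (48*b**2 + 118*b*a + 20*b + 72*a**2 + 15*a − 42), so (5*b + 8*a − 1) is a factor with cofactor 48*b**2 + 118*b*a + 20*b + 72*a**2 + 15*a − 42.
The cofactor groups again: 48*b**2 + 118*b*a + 20*b + 72*a**2 + 15*a − 42 = 8*b*(6*b + 8*a + 7) + (9*a − 6)*(6*b + 8*a + 7); both groups contain (6*b + 8*a + 7), giving (8*b + 9*a − 6)*(6*b + 8*a + 7).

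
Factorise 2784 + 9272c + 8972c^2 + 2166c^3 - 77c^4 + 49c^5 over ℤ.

(7c + 4)(7c + 6)(c + 2)(c^2 - 5c + 58)

By the rational root theorem, c = -6/7 is a root, so (7c + 6) is a factor; dividing leaves 7c^4 - 17c^3 + 324c^2 + 1004c + 464.
Continuing, c = -4/7 is a root, giving the factor (7c + 4) and quotient c^3 - 3c^2 + 48c + 116.
Next, c = -2 is a root, giving the factor (c + 2) and quotient c^2 - 5c + 58.
The quadratic c^2 - 5c + 58 has discriminant -207 < 0 and is irreducible over ℤ.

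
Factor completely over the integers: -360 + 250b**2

10(5b + 6)(5b - 6)

Factor out 10, leaving 25b**2 - 36, which is a difference of two squares.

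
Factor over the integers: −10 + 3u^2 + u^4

Substitute w = u^2 to get a quadratic in w, then factor.
u^2 − 2 is irreducible over ℤ (2 is not a perfect square).
u^2 + 5 is irreducible over ℤ (always positive, so no real roots).

(u^2 + 5)(u^2 − 2)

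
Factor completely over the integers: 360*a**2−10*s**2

10*(6*a+s)*(6*a−s)

Pull out the common factor 10; 36*a**2−s**2 is a difference of squares.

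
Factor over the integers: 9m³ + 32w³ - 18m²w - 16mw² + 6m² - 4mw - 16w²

Group: 3m(3m² - 10mw + 2m + 8w² - 4w) + 4w(3m² - 10mw + 2m + 8w² - 4w); both groups contain (3m² - 10mw + 2m + 8w² - 4w), so (3m + 4w) is a factor with cofactor 3m² - 10mw + 2m + 8w² - 4w.
The cofactor groups again: 3m² - 10mw + 2m + 8w² - 4w = 3m(m - 2w) + (-4w + 2)(m - 2w); both groups contain (m - 2w), giving (3m - 4w + 2)(m - 2w).

(3m + 4w)(3m - 4w + 2)(m - 2w)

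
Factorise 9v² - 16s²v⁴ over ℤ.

Pull out the common factor v², leaving -16s²v² + 9.
Recognize a difference of squares with the parts 3 and 4sv.

-v²(4sv + 3)(4sv - 3)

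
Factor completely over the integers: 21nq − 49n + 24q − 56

(3q − 7)(7n + 8)

Group as (21nq − 49n) + (24q − 56) = 7n(3q − 7) + 8(3q − 7).
Both groups share the factor (3q − 7).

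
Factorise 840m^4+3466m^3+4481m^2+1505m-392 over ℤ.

(4m+7)(5m+7)(6m-1)(7m+8)

By the rational root theorem, m = -8/7 is a root, giving the factor (7m+8) and quotient 120m^3+358m^2+231m-49.
Continuing, m = -7/4 is a root, giving the factor (4m+7) and quotient 30m^2+37m-7.
The remaining quadratic factors as (5m+7)(6m-1).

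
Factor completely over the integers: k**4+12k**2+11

(k**2+1)(k**2+11)

Substitute u = k**2 to get a quadratic in u, then factor.
k**2+1 is irreducible over ℤ (sum of squares).
k**2+11 is irreducible over ℤ (always positive, so no real roots).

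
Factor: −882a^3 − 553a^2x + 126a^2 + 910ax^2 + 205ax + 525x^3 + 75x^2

Group: 14a(−63a^2 + 28ax + 9a + 35x^2 + 5x) + 15x(−63a^2 + 28ax + 9a + 35x^2 + 5x); both groups contain (−63a^2 + 28ax + 9a + 35x^2 + 5x), so (14a + 15x) is a factor with cofactor −63a^2 + 28ax + 9a + 35x^2 + 5x.
The cofactor groups again: −63a^2 + 28ax + 9a + 35x^2 + 5x = −7a(9a + 5x) + (7x + 1)(9a + 5x); both groups contain (9a + 5x), giving −(7a − 7x − 1)(9a + 5x).

−(14a + 15x)(7a − 7x − 1)(9a + 5x)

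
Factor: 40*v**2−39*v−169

(5*v−13)*(8*v+13)

Need a pair with product 40·(−169) = −6760 and sum −39: that's 65 and −104.
Split the middle term: 40*v**2+65*v − 104*v−169 = 5*v*(8*v+13) − 13*(8*v+13).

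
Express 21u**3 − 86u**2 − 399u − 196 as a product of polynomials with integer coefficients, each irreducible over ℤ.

By the rational root theorem, u = 7 is a root, so (u − 7) is a factor; dividing leaves 21u**2 + 61u + 28.
The remaining quadratic factors as (3u + 7)(7u + 4).

(3u + 7)(7u + 4)(u − 7)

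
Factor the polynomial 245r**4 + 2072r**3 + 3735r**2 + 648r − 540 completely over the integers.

(5r + 3)(7r + 15)(7r − 2)(r + 6)

Among the possible rational roots, r = −3/5 is a root, so (5r + 3) divides it; the quotient is 49r**3 + 385r**2 + 516r − 180.
Next, r = 2/7 is a root, so (7r − 2) is a factor; dividing leaves 7r**2 + 57r + 90.
The remaining quadratic factors as (7r + 15)(r + 6).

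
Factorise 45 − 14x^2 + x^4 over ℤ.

Substitute u = x^2 to get a quadratic in u, then factor.
x^2 − 9 is a difference of squares.
x^2 − 5 is irreducible over ℤ (5 is not a perfect square).

(x + 3)(x − 3)(x^2 − 5)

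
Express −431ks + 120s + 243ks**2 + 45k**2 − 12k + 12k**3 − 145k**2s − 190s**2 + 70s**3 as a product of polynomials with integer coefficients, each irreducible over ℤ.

Group: 3k(4k**2 − 39ks − k − 10s**2 + 10s) + (−7s + 12)(4k**2 − 39ks − k − 10s**2 + 10s); both groups contain (4k**2 − 39ks − k − 10s**2 + 10s), so (3k − 7s + 12) is a factor with cofactor 4k**2 − 39ks − k − 10s**2 + 10s.
The cofactor groups again: 4k**2 − 39ks − k − 10s**2 + 10s = 4k(k − 10s) + (s − 1)(k − 10s); both groups contain (k − 10s), giving (4k + s − 1)(k − 10s).

(3k − 7s + 12)(4k + s − 1)(k − 10s)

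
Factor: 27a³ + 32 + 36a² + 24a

Group as (27a³ + 24a) + (36a² + 32) = 3a(9a² + 8) + 4(9a² + 8).
Both groups share the factor (9a² + 8).

(3a + 4)(9a² + 8)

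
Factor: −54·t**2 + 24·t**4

Every term has a factor of 6·t**2. Then 4·t**2 − 9 = (2·t)² − (3)².

6·t**2·(2·t + 3)·(2·t − 3)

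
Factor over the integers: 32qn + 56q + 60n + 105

Group as (32qn + 56q) + (60n + 105) = 8q(4n + 7) + 15(4n + 7).
Both groups share the factor (4n + 7).

(4n + 7)(8q + 15)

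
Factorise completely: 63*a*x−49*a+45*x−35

(7*a+5)*(9*x−7)

Group as (63*a*x−49*a) + (45*x−35) = 7*a*(9*x−7) + 5*(9*x−7).
Both groups share the factor (9*x−7).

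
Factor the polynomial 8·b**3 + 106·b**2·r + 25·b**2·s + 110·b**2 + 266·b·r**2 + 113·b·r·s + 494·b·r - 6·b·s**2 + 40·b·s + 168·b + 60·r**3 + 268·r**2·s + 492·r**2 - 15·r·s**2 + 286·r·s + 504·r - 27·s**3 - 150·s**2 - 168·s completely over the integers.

Group: b·(8·b**2 + 26·b·r + b·s + 14·b + 6·r**2 + 25·r·s + 42·r - 9·s**2 - 14·s) + (10·r + 3·s + 12)·(8·b**2 + 26·b·r + b·s + 14·b + 6·r**2 + 25·r·s + 42·r - 9·s**2 - 14·s); both groups contain (8·b**2 + 26·b·r + b·s + 14·b + 6·r**2 + 25·r·s + 42·r - 9·s**2 - 14·s), so (b + 10·r + 3·s + 12) is a factor with cofactor 8·b**2 + 26·b·r + b·s + 14·b + 6·r**2 + 25·r·s + 42·r - 9·s**2 - 14·s.
The cofactor groups again: 8·b**2 + 26·b·r + b·s + 14·b + 6·r**2 + 25·r·s + 42·r - 9·s**2 - 14·s = b·(8·b + 2·r + 9·s + 14) + (3·r - s)·(8·b + 2·r + 9·s + 14); both groups contain (8·b + 2·r + 9·s + 14), giving (b + 3·r - s)·(8·b + 2·r + 9·s + 14).

(8·b + 2·r + 9·s + 14)·(b + 10·r + 3·s + 12)·(b + 3·r - s)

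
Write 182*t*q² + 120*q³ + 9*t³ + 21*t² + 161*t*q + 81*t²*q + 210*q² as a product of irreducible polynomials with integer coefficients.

(3*t + 4*q + 7)*(3*t + 5*q)*(t + 6*q)

Group: 3*t*(3*t² + 22*t*q + 7*t + 24*q² + 42*q) + 5*q*(3*t² + 22*t*q + 7*t + 24*q² + 42*q); both groups contain (3*t² + 22*t*q + 7*t + 24*q² + 42*q), so (3*t + 5*q) is a factor with cofactor 3*t² + 22*t*q + 7*t + 24*q² + 42*q.
The cofactor groups again: 3*t² + 22*t*q + 7*t + 24*q² + 42*q = t*(3*t + 4*q + 7) + 6*q*(3*t + 4*q + 7); both groups contain (3*t + 4*q + 7), giving (t + 6*q)*(3*t + 4*q + 7).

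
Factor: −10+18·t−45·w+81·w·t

(9·t−5)·(9·w+2)

Group as (81·w·t−45·w) + (18·t−10) = 9·w·(9·t−5) + 2·(9·t−5).
Both groups share the factor (9·t−5).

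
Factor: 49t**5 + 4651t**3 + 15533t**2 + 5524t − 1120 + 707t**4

(7t + 4)(7t − 1)(t + 7)(t**2 + 7t + 40)

Testing divisors of the constant over divisors of the leading coefficient, t = −4/7 is a root, so (7t + 4) is a factor; dividing leaves 7t**4 + 97t**3 + 609t**2 + 1871t − 280.
Then t = 1/7 is a root, so (7t − 1) divides it; the quotient is t**3 + 14t**2 + 89t + 280.
Next, t = −7 is a root, so (t + 7) is a factor; dividing leaves t**2 + 7t + 40.
The quadratic t**2 + 7t + 40 has discriminant −111 < 0 and is irreducible over ℤ.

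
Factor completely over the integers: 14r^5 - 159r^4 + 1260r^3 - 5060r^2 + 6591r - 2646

Among the possible rational roots, r = 9/2 is a root, so (2r - 9) is a factor; dividing leaves 7r^4 - 48r^3 + 414r^2 - 667r + 294.
Next, r = 6/7 is a root, so (7r - 6) is a factor; dividing leaves r^3 - 6r^2 + 54r - 49.
Continuing, r = 1 is a root, so (r - 1) is a factor; dividing leaves r^2 - 5r + 49.
The quadratic r^2 - 5r + 49 has discriminant -171 < 0 and is irreducible over ℤ.

(2r - 9)(7r - 6)(r - 1)(r^2 - 5r + 49)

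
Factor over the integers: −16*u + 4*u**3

Pull out the common factor 4*u; u**2 − 4 is a difference of squares.

4*u*(u + 2)*(u − 2)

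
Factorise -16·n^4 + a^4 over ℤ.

(a + 2·n)·(a - 2·n)·(a^2 + 4·n^2)

Write as (a^2)² − (4·n^2)², then factor a^2 - 4·n^2 once more.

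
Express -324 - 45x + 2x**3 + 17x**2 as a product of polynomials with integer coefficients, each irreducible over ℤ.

Trying the rational-root candidates, x = -4 is a root, giving the factor (x + 4) and quotient 2x**2 + 9x - 81.
The remaining quadratic factors as (2x - 9)(x + 9).

(2x - 9)(x + 4)(x + 9)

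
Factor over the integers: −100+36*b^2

4*(3*b+5)*(3*b−5)

Pull out the common factor 4; 9*b^2−25 is a difference of squares.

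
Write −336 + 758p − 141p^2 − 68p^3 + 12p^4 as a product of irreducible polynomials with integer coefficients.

(2p + 7)(2p − 1)(3p − 8)(p − 6)

Testing divisors of the constant over divisors of the leading coefficient, p = 6 is a root, so (p − 6) divides it; the quotient is 12p^3 + 4p^2 − 117p + 56.
Then p = 1/2 is a root, so (2p − 1) divides it; the quotient is 6p^2 + 5p − 56.
The remaining quadratic factors as (3p − 8)(2p + 7).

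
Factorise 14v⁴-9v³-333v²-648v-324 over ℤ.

(2v+3)(7v+6)(v+3)(v-6)

By the rational root theorem, v = 6 is a root, so (v-6) divides it; the quotient is 14v³+75v²+117v+54.
Next, v = -3/2 is a root, so (2v+3) divides it; the quotient is 7v²+27v+18.
The remaining quadratic factors as (v+3)(7v+6).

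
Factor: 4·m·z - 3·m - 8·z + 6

Group as (4·m·z - 3·m) + (-8·z + 6) = m·(4·z - 3) - 2·(4·z - 3).
Both groups share the factor (4·z - 3).

(4·z - 3)·(m - 2)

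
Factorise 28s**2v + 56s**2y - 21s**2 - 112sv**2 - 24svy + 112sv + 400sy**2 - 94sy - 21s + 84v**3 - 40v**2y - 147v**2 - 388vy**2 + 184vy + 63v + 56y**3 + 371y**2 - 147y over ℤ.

Group: s(28sv + 56sy - 21s - 28v**2 - 52vy + 49v + 8y**2 + 53y - 21) + (-3v + 7y)(28sv + 56sy - 21s - 28v**2 - 52vy + 49v + 8y**2 + 53y - 21); both groups contain (28sv + 56sy - 21s - 28v**2 - 52vy + 49v + 8y**2 + 53y - 21), so (s - 3v + 7y) is a factor with cofactor 28sv + 56sy - 21s - 28v**2 - 52vy + 49v + 8y**2 + 53y - 21.
The cofactor groups again: 28sv + 56sy - 21s - 28v**2 - 52vy + 49v + 8y**2 + 53y - 21 = 4v(7s - 7v + y + 7) + (8y - 3)(7s - 7v + y + 7); both groups contain (7s - 7v + y + 7), giving (4v + 8y - 3)(7s - 7v + y + 7).

(4v + 8y - 3)(7s - 7v + y + 7)(s - 3v + 7y)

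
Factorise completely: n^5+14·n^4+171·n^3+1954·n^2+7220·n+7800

Testing divisors of the constant over divisors of the leading coefficient, n = −2 is a root, so (n+2) divides it; the quotient is n^4+12·n^3+147·n^2+1660·n+3900.
Then n = −3 is a root, so (n+3) divides it; the quotient is n^3+9·n^2+120·n+1300.
Then n = −10 is a root, so (n+10) is a factor; dividing leaves n^2−n+130.
The quadratic n^2−n+130 has discriminant −519 < 0 and is irreducible over ℤ.

(n+10)·(n+2)·(n+3)·(n^2−n+130)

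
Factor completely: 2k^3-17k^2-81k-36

(2k+1)(k+3)(k-12)

Among the possible rational roots, k = 12 is a root, giving the factor (k-12) and quotient 2k^2+7k+3.
The remaining quadratic factors as (k+3)(2k+1).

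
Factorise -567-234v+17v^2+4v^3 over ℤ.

Testing divisors of the constant over divisors of the leading coefficient, v = -9 is a root, so (v+9) divides it; the quotient is 4v^2-19v-63.
The remaining quadratic factors as (4v+9)(v-7).

(4v+9)(v+9)(v-7)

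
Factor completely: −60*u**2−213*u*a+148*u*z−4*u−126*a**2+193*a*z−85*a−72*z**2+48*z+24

Group: −12*u*(5*u+14*a−9*z−3) + (−9*a+8*z−8)*(5*u+14*a−9*z−3); both groups contain (5*u+14*a−9*z−3).

−(5*u+14*a−9*z−3)*(12*u+9*a−8*z+8)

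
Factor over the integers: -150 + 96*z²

Factor out 6, leaving 16*z² - 25, which is a difference of two squares.

6*(4*z + 5)*(4*z - 5)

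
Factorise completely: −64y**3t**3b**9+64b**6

Every term has a factor of 64b**6; factoring it out leaves −y**3t**3b**3+1.
Recognize a difference of cubes with the parts 1 and ytb.

−64b**6(ytb−1)(y**2t**2b**2+ytb+1)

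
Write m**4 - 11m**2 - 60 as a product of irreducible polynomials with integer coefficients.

Substitute u = m**2 to get a quadratic in u, then factor.
m**2 + 4 is irreducible over ℤ (sum of squares).
m**2 - 15 is irreducible over ℤ (15 is not a perfect square).

(m**2 + 4)(m**2 - 15)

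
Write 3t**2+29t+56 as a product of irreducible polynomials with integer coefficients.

(3t+8)(t+7)

Need a pair with product 3·56 = 168 and sum 29: that's 21 and 8.
Split the middle term: 3t**2+21t + 8t+56 = 3t(t+7) + 8(t+7).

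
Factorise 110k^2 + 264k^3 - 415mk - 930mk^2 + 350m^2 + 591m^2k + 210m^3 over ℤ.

Group: 5m(42m^2 + 135mk + 70m - 132k^2 - 55k) - 2k(42m^2 + 135mk + 70m - 132k^2 - 55k); both groups contain (42m^2 + 135mk + 70m - 132k^2 - 55k), so (5m - 2k) is a factor with cofactor 42m^2 + 135mk + 70m - 132k^2 - 55k.
The cofactor groups again: 42m^2 + 135mk + 70m - 132k^2 - 55k = 3m(14m - 11k) + (12k + 5)(14m - 11k); both groups contain (14m - 11k), giving (3m + 12k + 5)(14m - 11k).

(14m - 11k)(5m - 2k)(3m + 12k + 5)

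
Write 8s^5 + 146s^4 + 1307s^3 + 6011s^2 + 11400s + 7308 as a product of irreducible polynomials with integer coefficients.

By the rational root theorem, s = -3/2 is a root, so (2s + 3) divides it; the quotient is 4s^4 + 67s^3 + 553s^2 + 2176s + 2436.
Then s = -6 is a root, giving the factor (s + 6) and quotient 4s^3 + 43s^2 + 295s + 406.
Next, s = -7/4 is a root, giving the factor (4s + 7) and quotient s^2 + 9s + 58.
The quadratic s^2 + 9s + 58 has discriminant -151 < 0 and is irreducible over ℤ.

(2s + 3)(4s + 7)(s + 6)(s^2 + 9s + 58)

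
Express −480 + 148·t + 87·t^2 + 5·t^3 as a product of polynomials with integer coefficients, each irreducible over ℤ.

Trying the rational-root candidates, t = −4 is a root, giving the factor (t + 4) and quotient 5·t^2 + 67·t − 120.
The remaining quadratic factors as (5·t − 8)(t + 15).

(5·t − 8)·(t + 15)·(t + 4)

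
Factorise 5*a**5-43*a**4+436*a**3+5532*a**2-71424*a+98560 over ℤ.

(5*a-8)*(a+10)*(a-7)*(a**2-10*a+176)

Testing divisors of the constant over divisors of the leading coefficient, a = -10 is a root, so (a+10) is a factor; dividing leaves 5*a**4-93*a**3+1366*a**2-8128*a+9856.
Next, a = 7 is a root, giving the factor (a-7) and quotient 5*a**3-58*a**2+960*a-1408.
Next, a = 8/5 is a root, giving the factor (5*a-8) and quotient a**2-10*a+176.
The quadratic a**2-10*a+176 has discriminant -604 < 0 and is irreducible over ℤ.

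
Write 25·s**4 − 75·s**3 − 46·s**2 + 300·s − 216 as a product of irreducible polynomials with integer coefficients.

(5·s − 6)·(5·s − 9)·(s + 2)·(s − 2)

By the rational root theorem, s = 6/5 is a root, so (5·s − 6) divides it; the quotient is 5·s**3 − 9·s**2 − 20·s + 36.
Then s = 9/5 is a root, so (5·s − 9) is a factor; dividing leaves s**2 − 4.
The remaining quadratic factors as (s + 2)(s − 2).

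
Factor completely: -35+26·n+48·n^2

Need a pair with product 48·(-35) = -1680 and sum 26: that's -30 and 56.
Split the middle term: 48·n^2-30·n + 56·n-35 = 6·n·(8·n-5) + 7·(8·n-5).

(6·n+7)·(8·n-5)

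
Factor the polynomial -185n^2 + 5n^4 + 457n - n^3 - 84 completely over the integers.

By the rational root theorem, n = 4 is a root, so (n - 4) divides it; the quotient is 5n^3 + 19n^2 - 109n + 21.
Next, n = 3 is a root, giving the factor (n - 3) and quotient 5n^2 + 34n - 7.
The remaining quadratic factors as (5n - 1)(n + 7).

(5n - 1)(n + 7)(n - 3)(n - 4)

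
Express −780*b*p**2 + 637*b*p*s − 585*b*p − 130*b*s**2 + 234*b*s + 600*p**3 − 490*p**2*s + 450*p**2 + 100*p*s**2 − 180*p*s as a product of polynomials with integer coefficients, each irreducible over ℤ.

−(12*p − 5*s + 9)*(13*b − 10*p)*(5*p − 2*s)

Group: 13*b*(−60*p**2 + 49*p*s − 45*p − 10*s**2 + 18*s) − 10*p*(−60*p**2 + 49*p*s − 45*p − 10*s**2 + 18*s); both groups contain (−60*p**2 + 49*p*s − 45*p − 10*s**2 + 18*s), so (13*b − 10*p) is a factor with cofactor −60*p**2 + 49*p*s − 45*p − 10*s**2 + 18*s.
The cofactor groups again: −60*p**2 + 49*p*s − 45*p − 10*s**2 + 18*s = −5*p*(12*p − 5*s + 9) + 2*s*(12*p − 5*s + 9); both groups contain (12*p − 5*s + 9), giving −(5*p − 2*s)*(12*p − 5*s + 9).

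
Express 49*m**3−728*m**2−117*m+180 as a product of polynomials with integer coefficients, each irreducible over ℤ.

(7*m+4)*(7*m−3)*(m−15)

Testing divisors of the constant over divisors of the leading coefficient, m = 15 is a root, giving the factor (m−15) and quotient 49*m**2+7*m−12.
The remaining quadratic factors as (7*m+4)(7*m−3).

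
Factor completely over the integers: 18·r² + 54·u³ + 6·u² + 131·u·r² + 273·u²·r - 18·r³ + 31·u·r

(9·u - r + 1)·(3·u + 2·r)·(2·u + 9·r)

Group: 2·u·(27·u² + 15·u·r + 3·u - 2·r² + 2·r) + 9·r·(27·u² + 15·u·r + 3·u - 2·r² + 2·r); both groups contain (27·u² + 15·u·r + 3·u - 2·r² + 2·r), so (2·u + 9·r) is a factor with cofactor 27·u² + 15·u·r + 3·u - 2·r² + 2·r.
The cofactor groups again: 27·u² + 15·u·r + 3·u - 2·r² + 2·r = 3·u·(9·u - r + 1) + 2·r·(9·u - r + 1); both groups contain (9·u - r + 1), giving (3·u + 2·r)·(9·u - r + 1).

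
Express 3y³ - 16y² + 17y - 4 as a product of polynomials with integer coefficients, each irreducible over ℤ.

(3y - 1)(y - 1)(y - 4)

By the rational root theorem, y = 1 is a root, so (y - 1) divides it; the quotient is 3y² - 13y + 4.
The remaining quadratic factors as (y - 4)(3y - 1).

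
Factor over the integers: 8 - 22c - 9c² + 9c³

(3c + 4)(3c - 1)(c - 2)

Trying the rational-root candidates, c = 1/3 is a root, so (3c - 1) is a factor; dividing leaves 3c² - 2c - 8.
The remaining quadratic factors as (3c + 4)(c - 2).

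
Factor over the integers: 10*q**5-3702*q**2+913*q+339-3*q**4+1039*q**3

Among the possible rational roots, q = 1/2 is a root, giving the factor (2*q-1) and quotient 5*q**4+q**3+520*q**2-1591*q-339.
Then q = 3 is a root, so (q-3) is a factor; dividing leaves 5*q**3+16*q**2+568*q+113.
Next, q = -1/5 is a root, so (5*q+1) divides it; the quotient is q**2+3*q+113.
The quadratic q**2+3*q+113 has discriminant -443 < 0 and is irreducible over ℤ.

(2*q-1)*(5*q+1)*(q-3)*(q**2+3*q+113)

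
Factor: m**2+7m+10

(m+2)(m+5)

Two integers with product 10 and sum 7 are 2 and 5.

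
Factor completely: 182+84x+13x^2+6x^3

Group as (6x^3+84x) + (13x^2+182) = 6x(x^2+14) + 13(x^2+14).
Both groups share the factor (x^2+14).

(6x+13)(x^2+14)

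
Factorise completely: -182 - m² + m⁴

Substitute u = m² to get a quadratic in u, then factor.
m² - 14 is irreducible over ℤ (14 is not a perfect square).
m² + 13 is irreducible over ℤ (always positive, so no real roots).

(m² + 13)·(m² - 14)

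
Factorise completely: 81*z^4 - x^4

(3*z - x)*(3*z + x)*(9*z^2 + x^2)

Difference of squares twice: with A = 3*z and B = x, A⁴ − B⁴ = (A² − B²)(A² + B²), and A² − B² factors again.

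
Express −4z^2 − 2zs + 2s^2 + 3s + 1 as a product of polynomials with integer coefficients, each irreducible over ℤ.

−(2z − s − 1)(2z + 2s + 1)

Group: −2z(2z − s − 1) + (−2s − 1)(2z − s − 1); both groups contain (2z − s − 1).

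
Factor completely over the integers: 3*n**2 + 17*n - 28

Need a pair with product 3·(-28) = -84 and sum 17: that's 21 and -4.
Split the middle term: 3*n**2 + 21*n - 4*n - 28 = 3*n*(n + 7) - 4*(n + 7).

(3*n - 4)*(n + 7)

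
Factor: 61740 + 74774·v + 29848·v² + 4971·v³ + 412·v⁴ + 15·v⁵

(3·v + 5)·(5·v + 14)·(v + 9)·(v² + 14·v + 98)

Testing divisors of the constant over divisors of the leading coefficient, v = -9 is a root, so (v + 9) is a factor; dividing leaves 15·v⁴ + 277·v³ + 2478·v² + 7546·v + 6860.
Next, v = -5/3 is a root, giving the factor (3·v + 5) and quotient 5·v³ + 84·v² + 686·v + 1372.
Then v = -14/5 is a root, so (5·v + 14) is a factor; dividing leaves v² + 14·v + 98.
The quadratic v² + 14·v + 98 has discriminant -196 < 0 and is irreducible over ℤ.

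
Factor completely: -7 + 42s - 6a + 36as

Group as (36as - 6a) + (42s - 7) = 6a(6s - 1) + 7(6s - 1).
Both groups share the factor (6s - 1).

(6a + 7)(6s - 1)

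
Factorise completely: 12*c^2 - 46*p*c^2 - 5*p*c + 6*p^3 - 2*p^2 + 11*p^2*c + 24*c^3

Group: p*(6*p^2 - 13*p*c - 2*p + 6*c^2 + 3*c) + 4*c*(6*p^2 - 13*p*c - 2*p + 6*c^2 + 3*c); both groups contain (6*p^2 - 13*p*c - 2*p + 6*c^2 + 3*c), so (p + 4*c) is a factor with cofactor 6*p^2 - 13*p*c - 2*p + 6*c^2 + 3*c.
The cofactor groups again: 6*p^2 - 13*p*c - 2*p + 6*c^2 + 3*c = 2*p*(3*p - 2*c - 1) - 3*c*(3*p - 2*c - 1); both groups contain (3*p - 2*c - 1), giving (2*p - 3*c)*(3*p - 2*c - 1).

(3*p - 2*c - 1)*(2*p - 3*c)*(p + 4*c)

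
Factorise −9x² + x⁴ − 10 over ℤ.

(x² + 1)(x² − 10)

Substitute u = x² to get a quadratic in u, then factor.
x² − 10 is irreducible over ℤ (10 is not a perfect square).
x² + 1 is irreducible over ℤ (sum of squares).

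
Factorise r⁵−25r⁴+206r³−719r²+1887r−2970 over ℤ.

By the rational root theorem, r = 10 is a root, so (r−10) is a factor; dividing leaves r⁴−15r³+56r²−159r+297.
Continuing, r = 11 is a root, so (r−11) is a factor; dividing leaves r³−4r²+12r−27.
Next, r = 3 is a root, so (r−3) is a factor; dividing leaves r²−r+9.
The quadratic r²−r+9 has discriminant −35 < 0 and is irreducible over ℤ.

(r−10)(r−11)(r−3)(r²−r+9)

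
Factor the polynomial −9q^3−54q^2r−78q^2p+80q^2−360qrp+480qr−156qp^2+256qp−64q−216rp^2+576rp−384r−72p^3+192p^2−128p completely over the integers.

−(q+6r+2p)(9q+6p−8)(q+6p−8)

Group: q(−9q^2−60qp+80q−36p^2+96p−64) + (6r+2p)(−9q^2−60qp+80q−36p^2+96p−64); both groups contain (−9q^2−60qp+80q−36p^2+96p−64), so (q+6r+2p) is a factor with cofactor −9q^2−60qp+80q−36p^2+96p−64.
The cofactor groups again: −9q^2−60qp+80q−36p^2+96p−64 = −9q(q+6p−8) + (−6p+8)(q+6p−8); both groups contain (q+6p−8), giving −(9q+6p−8)(q+6p−8).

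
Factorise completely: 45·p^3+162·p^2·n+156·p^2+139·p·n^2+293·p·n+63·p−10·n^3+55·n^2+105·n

Group: 3·p·(15·p^2+29·p·n+52·p−2·n^2+11·n+21) + 5·n·(15·p^2+29·p·n+52·p−2·n^2+11·n+21); both groups contain (15·p^2+29·p·n+52·p−2·n^2+11·n+21), so (3·p+5·n) is a factor with cofactor 15·p^2+29·p·n+52·p−2·n^2+11·n+21.
The cofactor groups again: 15·p^2+29·p·n+52·p−2·n^2+11·n+21 = p·(15·p−n+7) + (2·n+3)·(15·p−n+7); both groups contain (15·p−n+7), giving (p+2·n+3)·(15·p−n+7).

(15·p−n+7)·(p+2·n+3)·(3·p+5·n)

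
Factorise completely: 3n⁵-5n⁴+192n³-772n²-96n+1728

(3n+4)(n-2)(n-3)(n²+2n+72)

Among the possible rational roots, n = 3 is a root, so (n-3) divides it; the quotient is 3n⁴+4n³+204n²-160n-576.
Continuing, n = -4/3 is a root, so (3n+4) is a factor; dividing leaves n³+68n-144.
Next, n = 2 is a root, so (n-2) divides it; the quotient is n²+2n+72.
The quadratic n²+2n+72 has discriminant -284 < 0 and is irreducible over ℤ.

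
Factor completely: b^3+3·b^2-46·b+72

(b+9)·(b-2)·(b-4)

By the rational root theorem, b = 4 is a root, giving the factor (b-4) and quotient b^2+7·b-18.
The remaining quadratic factors as (b-2)(b+9).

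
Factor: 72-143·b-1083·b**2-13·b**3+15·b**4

Trying the rational-root candidates, b = 1/5 is a root, giving the factor (5·b-1) and quotient 3·b**3-2·b**2-217·b-72.
Continuing, b = 9 is a root, so (b-9) divides it; the quotient is 3·b**2+25·b+8.
The remaining quadratic factors as (b+8)(3·b+1).

(3·b+1)·(5·b-1)·(b+8)·(b-9)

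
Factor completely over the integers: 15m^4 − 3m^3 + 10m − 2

Group as (15m^4 + 10m) + (−3m^3 − 2) = 5m(3m^3 + 2) − (3m^3 + 2).
Both groups share the factor (3m^3 + 2).

(5m − 1)(3m^3 + 2)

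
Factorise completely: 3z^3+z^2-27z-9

(3z+1)(z+3)(z-3)

Group as (3z^3-27z) + (z^2-9) = 3z(z^2-9) + (z^2-9).
Both groups share the factor (z^2-9).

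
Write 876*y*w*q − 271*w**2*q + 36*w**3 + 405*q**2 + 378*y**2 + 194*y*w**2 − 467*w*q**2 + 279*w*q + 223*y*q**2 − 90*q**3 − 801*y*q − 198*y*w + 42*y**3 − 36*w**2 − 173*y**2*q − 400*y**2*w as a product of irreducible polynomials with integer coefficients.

(y − 9*w − 2*q + 9)*(6*y − 4*w − 5*q)*(7*y + w − 9*q)

Group: 6*y*(7*y**2 − 62*y*w − 23*y*q + 63*y − 9*w**2 + 79*w*q + 9*w + 18*q**2 − 81*q) + (−4*w − 5*q)*(7*y**2 − 62*y*w − 23*y*q + 63*y − 9*w**2 + 79*w*q + 9*w + 18*q**2 − 81*q); both groups contain (7*y**2 − 62*y*w − 23*y*q + 63*y − 9*w**2 + 79*w*q + 9*w + 18*q**2 − 81*q), so (6*y − 4*w − 5*q) is a factor with cofactor 7*y**2 − 62*y*w − 23*y*q + 63*y − 9*w**2 + 79*w*q + 9*w + 18*q**2 − 81*q.
The cofactor groups again: 7*y**2 − 62*y*w − 23*y*q + 63*y − 9*w**2 + 79*w*q + 9*w + 18*q**2 − 81*q = y*(7*y + w − 9*q) + (−9*w − 2*q + 9)*(7*y + w − 9*q); both groups contain (7*y + w − 9*q), giving (y − 9*w − 2*q + 9)*(7*y + w − 9*q).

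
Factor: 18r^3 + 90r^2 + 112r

Pull out the common factor 2r, then factor the remaining trinomial.

2r(3r + 7)(3r + 8)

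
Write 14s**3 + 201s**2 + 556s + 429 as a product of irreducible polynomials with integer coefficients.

(2s + 3)(7s + 13)(s + 11)

Trying the rational-root candidates, s = −11 is a root, so (s + 11) divides it; the quotient is 14s**2 + 47s + 39.
The remaining quadratic factors as (2s + 3)(7s + 13).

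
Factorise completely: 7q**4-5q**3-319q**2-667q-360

Trying the rational-root candidates, q = -1 is a root, so (q+1) divides it; the quotient is 7q**3-12q**2-307q-360.
Continuing, q = 8 is a root, giving the factor (q-8) and quotient 7q**2+44q+45.
The remaining quadratic factors as (7q+9)(q+5).

(7q+9)(q+1)(q+5)(q-8)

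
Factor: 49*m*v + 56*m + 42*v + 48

(7*m + 6)*(7*v + 8)

Group as (49*m*v + 56*m) + (42*v + 48) = 7*m*(7*v + 8) + 6*(7*v + 8).
Both groups share the factor (7*v + 8).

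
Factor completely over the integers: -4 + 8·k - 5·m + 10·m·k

(2·k - 1)·(5·m + 4)

Group as (10·m·k - 5·m) + (8·k - 4) = 5·m·(2·k - 1) + 4·(2·k - 1).
Both groups share the factor (2·k - 1).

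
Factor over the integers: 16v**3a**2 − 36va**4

4a**2v(2v − 3a)(2v + 3a)

Factor out 4va**2, leaving 4v**2 − 9a**2, which is a difference of two squares.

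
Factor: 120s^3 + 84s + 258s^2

6s(4s + 7)(5s + 2)

Pull out the common factor 6s, then factor the remaining trinomial.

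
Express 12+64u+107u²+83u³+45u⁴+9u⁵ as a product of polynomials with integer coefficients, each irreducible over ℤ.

Testing divisors of the constant over divisors of the leading coefficient, u = −1/3 is a root, so (3u+1) is a factor; dividing leaves 3u⁴+14u³+23u²+28u+12.
Continuing, u = −3 is a root, so (u+3) is a factor; dividing leaves 3u³+5u²+8u+4.
Continuing, u = −2/3 is a root, so (3u+2) divides it; the quotient is u²+u+2.
The quadratic u²+u+2 has discriminant −7 < 0 and is irreducible over ℤ.

(3u+1)(3u+2)(u+3)(u²+u+2)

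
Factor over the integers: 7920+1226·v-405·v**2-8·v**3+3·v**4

(3·v+10)·(v+11)·(v-8)·(v-9)

Testing divisors of the constant over divisors of the leading coefficient, v = -10/3 is a root, so (3·v+10) divides it; the quotient is v**3-6·v**2-115·v+792.
Continuing, v = -11 is a root, giving the factor (v+11) and quotient v**2-17·v+72.
The remaining quadratic factors as (v-8)(v-9).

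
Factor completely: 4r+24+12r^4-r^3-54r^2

Among the possible rational roots, r = -2 is a root, so (r+2) divides it; the quotient is 12r^3-25r^2-4r+12.
Continuing, r = -2/3 is a root, so (3r+2) divides it; the quotient is 4r^2-11r+6.
The remaining quadratic factors as (4r-3)(r-2).

(3r+2)(4r-3)(r+2)(r-2)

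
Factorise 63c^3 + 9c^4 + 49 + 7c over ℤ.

(c + 7)(9c^3 + 7)

Group as (9c^4 + 7c) + (63c^3 + 49) = c(9c^3 + 7) + 7(9c^3 + 7).
Both groups share the factor (9c^3 + 7).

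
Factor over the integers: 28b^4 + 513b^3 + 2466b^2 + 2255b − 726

(4b − 1)(7b + 11)(b + 11)(b + 6)

By the rational root theorem, b = −11 is a root, giving the factor (b + 11) and quotient 28b^3 + 205b^2 + 211b − 66.
Next, b = −6 is a root, giving the factor (b + 6) and quotient 28b^2 + 37b − 11.
The remaining quadratic factors as (4b − 1)(7b + 11).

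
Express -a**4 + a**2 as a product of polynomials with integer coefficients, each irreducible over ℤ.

-a**2*(a + 1)*(a - 1)

Pull out the common factor a**2, leaving -a**2 + 1.
Recognize a difference of squares with the parts 1 and a.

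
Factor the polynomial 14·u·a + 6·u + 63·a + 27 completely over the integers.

Group as (14·u·a + 6·u) + (63·a + 27) = 2·u·(7·a + 3) + 9·(7·a + 3).
Both groups share the factor (7·a + 3).

(2·u + 9)·(7·a + 3)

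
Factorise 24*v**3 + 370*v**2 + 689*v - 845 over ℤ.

(4*v + 13)*(6*v - 5)*(v + 13)

Among the possible rational roots, v = -13 is a root, so (v + 13) divides it; the quotient is 24*v**2 + 58*v - 65.
The remaining quadratic factors as (4*v + 13)(6*v - 5).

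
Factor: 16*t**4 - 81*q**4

(2*t - 3*q)*(2*t + 3*q)*(4*t**2 + 9*q**2)

Write as (4*t**2)² − (9*q**2)², then factor 4*t**2 - 9*q**2 once more.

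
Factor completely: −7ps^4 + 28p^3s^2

Pull out the common factor 7ps^2; 4p^2 − s^2 is a difference of squares.

7ps^2(2p + s)(2p − s)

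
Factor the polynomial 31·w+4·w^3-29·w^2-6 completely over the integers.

(4·w-1)·(w-1)·(w-6)

Among the possible rational roots, w = 1/4 is a root, giving the factor (4·w-1) and quotient w^2-7·w+6.
The remaining quadratic factors as (w-1)(w-6).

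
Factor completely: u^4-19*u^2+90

Substitute w = u^2 to get a quadratic in w, then factor.
u^2-9 is a difference of squares.
u^2-10 is irreducible over ℤ (10 is not a perfect square).

(u+3)*(u-3)*(u^2-10)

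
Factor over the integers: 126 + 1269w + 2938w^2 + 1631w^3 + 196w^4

Testing divisors of the constant over divisors of the leading coefficient, w = −3/7 is a root, so (7w + 3) divides it; the quotient is 28w^3 + 221w^2 + 325w + 42.
Then w = −6 is a root, so (w + 6) is a factor; dividing leaves 28w^2 + 53w + 7.
The remaining quadratic factors as (7w + 1)(4w + 7).

(4w + 7)(7w + 1)(7w + 3)(w + 6)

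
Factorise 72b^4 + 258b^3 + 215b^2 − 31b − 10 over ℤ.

Testing divisors of the constant over divisors of the leading coefficient, b = −5/3 is a root, giving the factor (3b + 5) and quotient 24b^3 + 46b^2 − 5b − 2.
Then b = −2 is a root, giving the factor (b + 2) and quotient 24b^2 − 2b − 1.
The remaining quadratic factors as (6b + 1)(4b − 1).

(3b + 5)(4b − 1)(6b + 1)(b + 2)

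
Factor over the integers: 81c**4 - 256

(3c + 4)(3c - 4)(9c**2 + 16)

(3c)⁴ − (4)⁴ = ((3c)² − (4)²)((3c)² + (4)²); the first factor splits again, the second (9c**2 + 16) is irreducible.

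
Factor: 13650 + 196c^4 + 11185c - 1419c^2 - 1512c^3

(2c - 15)(2c - 7)(7c + 10)(7c + 13)

By the rational root theorem, c = 7/2 is a root, giving the factor (2c - 7) and quotient 98c^3 - 413c^2 - 2155c - 1950.
Then c = 15/2 is a root, giving the factor (2c - 15) and quotient 49c^2 + 161c + 130.
The remaining quadratic factors as (7c + 13)(7c + 10).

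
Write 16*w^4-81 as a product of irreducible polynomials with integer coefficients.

(2*w)⁴ − (3)⁴ = ((2*w)² − (3)²)((2*w)² + (3)²); the first factor splits again, the second (4*w^2+9) is irreducible.

(2*w+3)*(2*w-3)*(4*w^2+9)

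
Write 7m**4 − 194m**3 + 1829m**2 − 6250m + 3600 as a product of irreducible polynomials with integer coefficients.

Testing divisors of the constant over divisors of the leading coefficient, m = 10 is a root, giving the factor (m − 10) and quotient 7m**3 − 124m**2 + 589m − 360.
Continuing, m = 5/7 is a root, so (7m − 5) is a factor; dividing leaves m**2 − 17m + 72.
The remaining quadratic factors as (m − 8)(m − 9).

(7m − 5)(m − 10)(m − 8)(m − 9)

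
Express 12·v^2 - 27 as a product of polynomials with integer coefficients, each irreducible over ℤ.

3·(2·v + 3)·(2·v - 3)

Factor out 3, leaving 4·v^2 - 9, which is a difference of two squares.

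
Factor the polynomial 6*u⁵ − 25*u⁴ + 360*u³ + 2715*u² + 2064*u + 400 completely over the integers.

(2*u + 1)*(3*u + 1)*(u + 4)*(u² − 9*u + 100)

Among the possible rational roots, u = −1/2 is a root, so (2*u + 1) is a factor; dividing leaves 3*u⁴ − 14*u³ + 187*u² + 1264*u + 400.
Then u = −4 is a root, so (u + 4) is a factor; dividing leaves 3*u³ − 26*u² + 291*u + 100.
Continuing, u = −1/3 is a root, so (3*u + 1) divides it; the quotient is u² − 9*u + 100.
The quadratic u² − 9*u + 100 has discriminant −319 < 0 and is irreducible over ℤ.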